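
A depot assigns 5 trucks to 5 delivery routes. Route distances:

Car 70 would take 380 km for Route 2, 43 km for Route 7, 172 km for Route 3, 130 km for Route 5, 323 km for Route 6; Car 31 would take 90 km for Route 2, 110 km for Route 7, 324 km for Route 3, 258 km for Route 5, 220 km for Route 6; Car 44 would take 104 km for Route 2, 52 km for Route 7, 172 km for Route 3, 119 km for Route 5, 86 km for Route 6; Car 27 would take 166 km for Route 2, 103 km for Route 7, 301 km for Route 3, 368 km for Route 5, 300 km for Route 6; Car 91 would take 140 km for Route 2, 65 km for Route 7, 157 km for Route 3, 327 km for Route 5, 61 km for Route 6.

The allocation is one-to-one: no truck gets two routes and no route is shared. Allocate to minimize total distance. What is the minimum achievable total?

Minimum total: 545 km

Optimal: Car 70→Route 3 (172 km), Car 31→Route 2 (90 km), Car 44→Route 5 (119 km), Car 27→Route 7 (103 km), Car 91→Route 6 (61 km) — total 172+90+119+103+61 = 545 km.
Row-greedy (each truck in turn takes its cheapest remaining route) gives 847 km, worse by 302.
Next-best assignment: Car 70→Route 5, Car 31→Route 2, Car 44→Route 3, Car 27→Route 7, Car 91→Route 6 = 556 km.
No other one-to-one assignment undercuts 545 km.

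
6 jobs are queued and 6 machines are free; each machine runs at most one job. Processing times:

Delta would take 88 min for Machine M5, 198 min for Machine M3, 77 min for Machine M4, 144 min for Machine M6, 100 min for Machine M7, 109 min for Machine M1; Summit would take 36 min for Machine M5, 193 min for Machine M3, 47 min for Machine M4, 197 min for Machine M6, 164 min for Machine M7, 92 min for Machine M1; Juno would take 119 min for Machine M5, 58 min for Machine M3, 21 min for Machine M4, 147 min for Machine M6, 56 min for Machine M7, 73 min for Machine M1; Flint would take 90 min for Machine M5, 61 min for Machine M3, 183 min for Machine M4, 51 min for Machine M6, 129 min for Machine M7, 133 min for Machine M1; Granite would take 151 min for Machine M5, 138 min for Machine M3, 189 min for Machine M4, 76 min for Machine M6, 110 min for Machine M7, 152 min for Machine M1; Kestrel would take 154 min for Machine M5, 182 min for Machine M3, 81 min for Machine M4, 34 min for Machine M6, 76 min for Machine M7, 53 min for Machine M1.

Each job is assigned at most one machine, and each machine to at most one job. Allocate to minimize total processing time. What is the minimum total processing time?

Treat this as an assignment problem: match each job to one machine.
Optimal: Delta→Machine M7 (100 min), Summit→Machine M5 (36 min), Juno→Machine M4 (21 min), Flint→Machine M3 (61 min), Granite→Machine M6 (76 min), Kestrel→Machine M1 (53 min) — total 100+36+21+61+76+53 = 347 min.
Min-entry greedy (repeatedly take the single cheapest remaining cell) gives 404 min, worse by 57.
No other one-to-one assignment undercuts 347 min.

Minimum total: 347 min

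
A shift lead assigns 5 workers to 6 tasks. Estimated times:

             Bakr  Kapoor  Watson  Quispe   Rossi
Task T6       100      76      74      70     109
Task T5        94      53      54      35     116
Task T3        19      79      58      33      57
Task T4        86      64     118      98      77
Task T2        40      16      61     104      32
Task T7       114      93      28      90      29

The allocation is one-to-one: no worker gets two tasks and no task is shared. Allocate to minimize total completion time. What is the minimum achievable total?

Min total: 173 min

Treat this as an assignment problem: match each worker to one task.
Optimal: Bakr→Task T3 (19 min), Kapoor→Task T2 (16 min), Watson→Task T6 (74 min), Quispe→Task T5 (35 min), Rossi→Task T7 (29 min) — total 19+16+74+35+29 = 173 min.
Checked against all permutations: 173 min is optimal.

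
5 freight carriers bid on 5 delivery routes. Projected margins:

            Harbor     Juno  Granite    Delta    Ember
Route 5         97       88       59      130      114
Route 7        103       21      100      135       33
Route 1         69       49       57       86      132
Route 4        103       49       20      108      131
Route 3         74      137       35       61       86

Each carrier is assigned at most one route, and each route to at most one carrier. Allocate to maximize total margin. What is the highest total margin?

Max total: $602k

Optimal: Harbor→Route 4 ($103k), Juno→Route 3 ($137k), Granite→Route 7 ($100k), Delta→Route 5 ($130k), Ember→Route 1 ($132k) — total 103+137+100+130+132 = $602k.
Max-entry greedy (repeatedly take the single best remaining cell) gives $566k, worse by 36.
Next-best assignment: Harbor→Route 5, Juno→Route 3, Granite→Route 7, Delta→Route 4, Ember→Route 1 = $574k.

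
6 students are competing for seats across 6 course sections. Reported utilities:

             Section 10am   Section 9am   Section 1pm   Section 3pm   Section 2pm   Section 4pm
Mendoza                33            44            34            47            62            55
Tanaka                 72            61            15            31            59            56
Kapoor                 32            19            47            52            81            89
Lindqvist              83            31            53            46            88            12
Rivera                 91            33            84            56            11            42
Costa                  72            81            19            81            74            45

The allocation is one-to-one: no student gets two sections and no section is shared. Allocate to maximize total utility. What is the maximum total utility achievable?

Maximum total: 461 points

Optimal: Mendoza→Section 3pm (47 points), Tanaka→Section 10am (72 points), Kapoor→Section 4pm (89 points), Lindqvist→Section 2pm (88 points), Rivera→Section 1pm (84 points), Costa→Section 9am (81 points) — total 47+72+89+88+84+81 = 461 points.
Row-greedy (each student in turn takes its best remaining section) gives 413 points, worse by 48.
No other one-to-one assignment exceeds 461 points.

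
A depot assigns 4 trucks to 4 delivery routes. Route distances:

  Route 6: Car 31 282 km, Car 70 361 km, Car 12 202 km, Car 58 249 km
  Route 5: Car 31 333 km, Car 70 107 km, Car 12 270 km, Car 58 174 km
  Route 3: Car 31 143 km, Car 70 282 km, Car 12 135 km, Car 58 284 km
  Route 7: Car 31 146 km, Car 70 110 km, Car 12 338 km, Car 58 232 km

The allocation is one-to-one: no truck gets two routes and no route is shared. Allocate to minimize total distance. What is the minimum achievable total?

This is a one-to-one assignment (minimum-cost bipartite matching).
Optimal: Car 31→Route 3 (143 km), Car 70→Route 7 (110 km), Car 12→Route 6 (202 km), Car 58→Route 5 (174 km) — total 143+110+202+174 = 629 km.
Column-greedy (each route in turn goes to its cheapest remaining truck) gives 684 km, worse by 55.
Every other assignment is strictly worse.

Min total: 629 km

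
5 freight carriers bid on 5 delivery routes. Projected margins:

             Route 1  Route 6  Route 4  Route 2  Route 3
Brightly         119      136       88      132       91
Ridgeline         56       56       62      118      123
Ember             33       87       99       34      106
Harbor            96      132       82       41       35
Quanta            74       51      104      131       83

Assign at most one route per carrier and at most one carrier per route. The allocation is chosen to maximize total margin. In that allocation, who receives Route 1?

This is a one-to-one assignment (maximum-weight bipartite matching).
Optimal: Brightly→Route 1 ($119k), Ridgeline→Route 3 ($123k), Ember→Route 4 ($99k), Harbor→Route 6 ($132k), Quanta→Route 2 ($131k) — total 119+123+99+132+131 = $604k.
Row-greedy (each carrier in turn takes its best remaining route) gives $585k, worse by 19.
Next-best assignment: Brightly→Route 6, Ridgeline→Route 3, Ember→Route 4, Harbor→Route 1, Quanta→Route 2 = $585k.
Swapping Brightly↔Harbor (Brightly→Route 6 $136k, Harbor→Route 1 $96k) loses 19.
Brightly's own top route is Route 6 ($136k), but forcing Brightly→Route 6 and reassigning the rest optimally gives only $585k — worse by 19.

Brightly receives Route 1.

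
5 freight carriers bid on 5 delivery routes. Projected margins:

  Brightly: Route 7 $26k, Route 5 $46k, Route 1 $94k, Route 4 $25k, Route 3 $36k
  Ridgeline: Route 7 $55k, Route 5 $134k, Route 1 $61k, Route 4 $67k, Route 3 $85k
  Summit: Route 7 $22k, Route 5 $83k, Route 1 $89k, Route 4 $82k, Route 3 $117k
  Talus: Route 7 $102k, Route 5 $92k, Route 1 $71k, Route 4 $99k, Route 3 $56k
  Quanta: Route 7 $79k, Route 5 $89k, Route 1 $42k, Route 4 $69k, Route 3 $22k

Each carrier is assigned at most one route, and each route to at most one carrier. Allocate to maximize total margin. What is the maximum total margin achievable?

Maximum total: $523k

This is the linear assignment problem.
Optimal: Brightly→Route 1 ($94k), Ridgeline→Route 5 ($134k), Summit→Route 3 ($117k), Talus→Route 4 ($99k), Quanta→Route 7 ($79k) — total 94+134+117+99+79 = $523k.
Column-greedy (each route in turn goes to its best remaining carrier) gives $434k, worse by 89.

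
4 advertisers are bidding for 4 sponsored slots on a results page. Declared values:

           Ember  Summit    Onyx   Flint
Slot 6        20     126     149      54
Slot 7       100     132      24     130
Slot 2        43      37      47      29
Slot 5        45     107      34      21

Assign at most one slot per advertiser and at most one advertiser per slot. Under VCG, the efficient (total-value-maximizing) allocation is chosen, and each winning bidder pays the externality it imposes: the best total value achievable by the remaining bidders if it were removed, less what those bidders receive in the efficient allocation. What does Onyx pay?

Efficient allocation: Ember→Slot 2 ($43), Summit→Slot 5 ($107), Onyx→Slot 6 ($149), Flint→Slot 7 ($130); total welfare W = $429.
Onyx receives Slot 6 at value $149, so the others get W − 149 = $280.
Without Onyx: best allocation of the remaining 3 bidders over all 4 slots is Ember→Slot 5 ($45), Summit→Slot 6 ($126), Flint→Slot 7 ($130), total $301.
VCG payment = (others' best without Onyx) − (others' welfare with Onyx) = 301 − 280 = $21.

Onyx pays $21.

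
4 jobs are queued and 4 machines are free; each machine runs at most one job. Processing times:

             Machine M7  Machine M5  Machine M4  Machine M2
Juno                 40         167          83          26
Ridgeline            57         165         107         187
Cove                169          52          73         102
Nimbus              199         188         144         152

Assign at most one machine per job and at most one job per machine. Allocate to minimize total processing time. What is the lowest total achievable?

Min total: 279 min

Optimal: Juno→Machine M2 (26 min), Ridgeline→Machine M7 (57 min), Cove→Machine M5 (52 min), Nimbus→Machine M4 (144 min) — total 26+57+52+144 = 279 min.
Column-greedy (each machine in turn goes to its cheapest remaining job) gives 351 min, worse by 72.
Next-best assignment: Juno→Machine M4, Ridgeline→Machine M7, Cove→Machine M5, Nimbus→Machine M2 = 344 min.
Checked against all permutations: 279 min is optimal.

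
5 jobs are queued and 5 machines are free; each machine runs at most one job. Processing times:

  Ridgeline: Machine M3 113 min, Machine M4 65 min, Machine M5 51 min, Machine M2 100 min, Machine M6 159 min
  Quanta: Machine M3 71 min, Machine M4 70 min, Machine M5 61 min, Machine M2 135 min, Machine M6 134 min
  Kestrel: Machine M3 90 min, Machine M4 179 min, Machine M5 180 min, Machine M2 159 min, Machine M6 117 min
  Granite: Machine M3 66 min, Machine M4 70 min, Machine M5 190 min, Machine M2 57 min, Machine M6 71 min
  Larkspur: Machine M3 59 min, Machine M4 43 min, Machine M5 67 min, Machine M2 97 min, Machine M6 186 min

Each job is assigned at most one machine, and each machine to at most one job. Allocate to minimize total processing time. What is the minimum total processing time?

This is the linear assignment problem.
Optimal: Ridgeline→Machine M5 (51 min), Quanta→Machine M3 (71 min), Kestrel→Machine M6 (117 min), Granite→Machine M2 (57 min), Larkspur→Machine M4 (43 min) — total 51+71+117+57+43 = 339 min.
Column-greedy (each machine in turn goes to its cheapest remaining job) gives 359 min, worse by 20.
Next-best assignment: Ridgeline→Machine M5, Quanta→Machine M4, Kestrel→Machine M6, Granite→Machine M2, Larkspur→Machine M3 = 354 min.
Swapping Ridgeline↔Quanta (Ridgeline→Machine M3 113 min, Quanta→Machine M5 61 min) adds 52.

Minimum total: 339 min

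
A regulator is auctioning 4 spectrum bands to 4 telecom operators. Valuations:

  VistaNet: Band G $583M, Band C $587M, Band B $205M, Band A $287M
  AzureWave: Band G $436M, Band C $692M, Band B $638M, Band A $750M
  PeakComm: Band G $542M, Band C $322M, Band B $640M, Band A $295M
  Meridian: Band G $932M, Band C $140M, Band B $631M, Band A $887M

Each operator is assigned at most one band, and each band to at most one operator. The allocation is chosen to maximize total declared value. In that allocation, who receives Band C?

This is the linear assignment problem.
Optimal: VistaNet→Band C ($587M), AzureWave→Band A ($750M), PeakComm→Band B ($640M), Meridian→Band G ($932M) — total 587+750+640+932 = $2909M.
Column-greedy (each band in turn goes to its best remaining operator) gives $2551M, worse by 358.
Next-best assignment: VistaNet→Band G, AzureWave→Band C, PeakComm→Band B, Meridian→Band A = $2802M.

VistaNet receives Band C.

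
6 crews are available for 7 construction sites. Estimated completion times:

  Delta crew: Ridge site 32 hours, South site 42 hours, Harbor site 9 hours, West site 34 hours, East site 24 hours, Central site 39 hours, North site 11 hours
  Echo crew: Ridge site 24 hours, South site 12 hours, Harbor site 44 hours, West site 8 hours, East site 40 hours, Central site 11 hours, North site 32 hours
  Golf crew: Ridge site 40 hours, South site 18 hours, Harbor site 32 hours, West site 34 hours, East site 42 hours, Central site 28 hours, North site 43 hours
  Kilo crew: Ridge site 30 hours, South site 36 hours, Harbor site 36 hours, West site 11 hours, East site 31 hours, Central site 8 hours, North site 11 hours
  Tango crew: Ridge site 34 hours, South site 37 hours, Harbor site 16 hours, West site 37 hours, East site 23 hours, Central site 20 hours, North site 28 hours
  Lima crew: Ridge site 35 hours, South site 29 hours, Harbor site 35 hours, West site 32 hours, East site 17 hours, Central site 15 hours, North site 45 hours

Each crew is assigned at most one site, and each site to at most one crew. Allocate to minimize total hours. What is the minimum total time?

Minimum total: 78 hours

Optimal: Delta crew→North site (11 hours), Echo crew→West site (8 hours), Golf crew→South site (18 hours), Kilo crew→Central site (8 hours), Tango crew→Harbor site (16 hours), Lima crew→East site (17 hours) — total 11+8+18+8+16+17 = 78 hours.
Column-greedy (each site in turn goes to its cheapest remaining crew) gives 99 hours, worse by 21.
Next-best assignment: Delta crew→Harbor site, Echo crew→West site, Golf crew→South site, Kilo crew→North site, Tango crew→Central site, Lima crew→East site = 83 hours.
Swapping Delta crew↔Echo crew (Delta crew→West site 34 hours, Echo crew→North site 32 hours) adds 47.
Every other assignment is strictly worse.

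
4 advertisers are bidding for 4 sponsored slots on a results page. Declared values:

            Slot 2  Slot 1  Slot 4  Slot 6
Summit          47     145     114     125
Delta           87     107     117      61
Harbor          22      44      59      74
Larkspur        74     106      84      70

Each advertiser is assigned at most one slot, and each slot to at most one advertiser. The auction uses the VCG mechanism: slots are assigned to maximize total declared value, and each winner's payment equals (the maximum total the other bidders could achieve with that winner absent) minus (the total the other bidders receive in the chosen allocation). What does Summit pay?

Efficient allocation: Summit→Slot 1 ($145), Delta→Slot 4 ($117), Harbor→Slot 6 ($74), Larkspur→Slot 2 ($74); total welfare W = $410.
Summit receives Slot 1 at value $145, so the others get W − 145 = $265.
Without Summit: best allocation of the remaining 3 bidders over all 4 slots is Delta→Slot 4 ($117), Harbor→Slot 6 ($74), Larkspur→Slot 1 ($106), total $297.
VCG payment = (others' best without Summit) − (others' welfare with Summit) = 297 − 265 = $32.

Summit pays $32.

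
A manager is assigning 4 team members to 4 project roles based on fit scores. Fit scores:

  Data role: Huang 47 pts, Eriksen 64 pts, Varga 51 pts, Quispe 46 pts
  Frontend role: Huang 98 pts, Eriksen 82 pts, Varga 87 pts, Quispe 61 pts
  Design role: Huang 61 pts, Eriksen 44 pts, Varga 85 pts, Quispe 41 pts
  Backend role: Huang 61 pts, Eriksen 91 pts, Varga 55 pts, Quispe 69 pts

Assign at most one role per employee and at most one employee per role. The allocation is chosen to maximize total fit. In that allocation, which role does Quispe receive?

Quispe receives Data role.

Optimal: Huang→Frontend role (98 pts), Eriksen→Backend role (91 pts), Varga→Design role (85 pts), Quispe→Data role (46 pts) — total 98+91+85+46 = 320 pts.
Column-greedy (each role in turn goes to its best remaining employee) gives 316 pts, worse by 4.
Every other assignment is strictly worse.
Quispe's own top role is Backend role (69 pts), but forcing Quispe→Backend role and reassigning the rest optimally gives only 316 pts — worse by 4.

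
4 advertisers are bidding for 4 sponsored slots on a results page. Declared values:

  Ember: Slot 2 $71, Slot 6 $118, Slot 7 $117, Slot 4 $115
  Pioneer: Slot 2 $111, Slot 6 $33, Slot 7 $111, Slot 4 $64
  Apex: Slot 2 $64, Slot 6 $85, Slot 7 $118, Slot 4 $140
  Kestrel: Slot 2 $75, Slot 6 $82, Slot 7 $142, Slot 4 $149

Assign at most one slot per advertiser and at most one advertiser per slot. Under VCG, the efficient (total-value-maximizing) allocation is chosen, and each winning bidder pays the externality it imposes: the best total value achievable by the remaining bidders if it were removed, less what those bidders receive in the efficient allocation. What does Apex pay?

Apex pays $7.

Efficient allocation: Ember→Slot 6 ($118), Pioneer→Slot 2 ($111), Apex→Slot 4 ($140), Kestrel→Slot 7 ($142); total welfare W = $511.
Apex receives Slot 4 at value $140, so the others get W − 140 = $371.
Without Apex: best allocation of the remaining 3 bidders over all 4 slots is Ember→Slot 6 ($118), Pioneer→Slot 2 ($111), Kestrel→Slot 4 ($149), total $378.
VCG payment = (others' best without Apex) − (others' welfare with Apex) = 378 − 371 = $7.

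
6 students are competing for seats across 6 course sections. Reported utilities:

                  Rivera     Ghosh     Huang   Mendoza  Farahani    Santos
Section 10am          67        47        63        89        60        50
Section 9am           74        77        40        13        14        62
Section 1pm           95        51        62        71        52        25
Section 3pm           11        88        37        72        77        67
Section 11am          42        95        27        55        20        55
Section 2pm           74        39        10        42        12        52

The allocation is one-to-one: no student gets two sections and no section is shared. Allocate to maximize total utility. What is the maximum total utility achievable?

Optimal: Rivera→Section 2pm (74 points), Ghosh→Section 11am (95 points), Huang→Section 1pm (62 points), Mendoza→Section 10am (89 points), Farahani→Section 3pm (77 points), Santos→Section 9am (62 points) — total 74+95+62+89+77+62 = 459 points.
Max-entry greedy (repeatedly take the single best remaining cell) gives 428 points, worse by 31.
Checked against all permutations: 459 points is optimal.

Max total: 459 points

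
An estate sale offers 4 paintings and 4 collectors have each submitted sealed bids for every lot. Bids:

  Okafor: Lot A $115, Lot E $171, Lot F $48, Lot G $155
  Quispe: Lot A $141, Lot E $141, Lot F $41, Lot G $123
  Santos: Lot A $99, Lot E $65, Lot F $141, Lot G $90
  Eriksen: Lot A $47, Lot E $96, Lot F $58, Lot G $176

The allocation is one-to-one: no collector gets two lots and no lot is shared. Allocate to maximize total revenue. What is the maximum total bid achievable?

Optimal: Okafor→Lot E ($171), Quispe→Lot A ($141), Santos→Lot F ($141), Eriksen→Lot G ($176) — total 171+141+141+176 = $629.

Max total: $629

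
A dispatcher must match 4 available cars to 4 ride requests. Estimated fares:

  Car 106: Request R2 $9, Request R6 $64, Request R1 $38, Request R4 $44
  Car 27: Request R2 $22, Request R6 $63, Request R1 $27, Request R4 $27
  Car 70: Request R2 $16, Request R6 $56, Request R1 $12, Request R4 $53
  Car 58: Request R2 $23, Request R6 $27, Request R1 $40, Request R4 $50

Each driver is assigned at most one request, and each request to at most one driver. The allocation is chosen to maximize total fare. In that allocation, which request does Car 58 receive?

Treat this as an assignment problem: match each driver to one request.
Optimal: Car 106→Request R6 ($64), Car 27→Request R2 ($22), Car 70→Request R4 ($53), Car 58→Request R1 ($40) — total 64+22+53+40 = $179.
Column-greedy (each request in turn goes to its best remaining driver) gives $167, worse by 12.
Next-best assignment: Car 106→Request R1, Car 27→Request R6, Car 70→Request R4, Car 58→Request R2 = $177.
Car 58's own top request is Request R4 ($50), but forcing Car 58→Request R4 and reassigning the rest optimally gives only $167 — worse by 12.

Car 58 receives Request R1.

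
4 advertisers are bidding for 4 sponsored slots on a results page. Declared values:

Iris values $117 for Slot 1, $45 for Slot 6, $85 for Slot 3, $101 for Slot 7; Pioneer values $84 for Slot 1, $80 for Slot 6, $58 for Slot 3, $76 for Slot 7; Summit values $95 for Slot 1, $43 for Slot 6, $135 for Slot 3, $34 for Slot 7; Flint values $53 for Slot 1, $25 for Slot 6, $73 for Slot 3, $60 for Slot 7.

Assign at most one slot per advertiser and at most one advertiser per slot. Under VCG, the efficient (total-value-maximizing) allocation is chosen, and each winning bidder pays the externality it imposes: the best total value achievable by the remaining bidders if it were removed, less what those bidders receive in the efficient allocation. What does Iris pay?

Iris pays $4.

Efficient allocation: Iris→Slot 1 ($117), Pioneer→Slot 6 ($80), Summit→Slot 3 ($135), Flint→Slot 7 ($60); total welfare W = $392.
Iris receives Slot 1 at value $117, so the others get W − 117 = $275.
Without Iris: best allocation of the remaining 3 bidders over all 4 slots is Pioneer→Slot 1 ($84), Summit→Slot 3 ($135), Flint→Slot 7 ($60), total $279.
VCG payment = (others' best without Iris) − (others' welfare with Iris) = 279 − 275 = $4.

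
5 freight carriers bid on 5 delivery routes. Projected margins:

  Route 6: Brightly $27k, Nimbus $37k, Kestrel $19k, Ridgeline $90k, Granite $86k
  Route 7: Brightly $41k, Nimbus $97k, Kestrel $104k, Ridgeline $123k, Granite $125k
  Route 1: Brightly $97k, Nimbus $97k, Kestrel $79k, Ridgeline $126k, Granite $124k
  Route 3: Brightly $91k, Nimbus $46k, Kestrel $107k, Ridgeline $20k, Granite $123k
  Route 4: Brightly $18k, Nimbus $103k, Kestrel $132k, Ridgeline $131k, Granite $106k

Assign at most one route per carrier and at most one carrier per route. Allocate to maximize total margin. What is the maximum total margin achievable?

Max total: $539k

Optimal: Brightly→Route 1 ($97k), Nimbus→Route 7 ($97k), Kestrel→Route 4 ($132k), Ridgeline→Route 6 ($90k), Granite→Route 3 ($123k) — total 97+97+132+90+123 = $539k.
Row-greedy (each carrier in turn takes its best remaining route) gives $516k, worse by 23.
Checked against all permutations: $539k is optimal.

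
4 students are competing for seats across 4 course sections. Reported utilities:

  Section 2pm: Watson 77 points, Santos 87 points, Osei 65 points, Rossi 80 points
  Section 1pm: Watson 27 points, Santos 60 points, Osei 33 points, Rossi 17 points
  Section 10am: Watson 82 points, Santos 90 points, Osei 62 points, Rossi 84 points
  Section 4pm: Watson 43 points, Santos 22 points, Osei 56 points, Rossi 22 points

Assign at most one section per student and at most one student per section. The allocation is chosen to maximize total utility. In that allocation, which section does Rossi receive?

Rossi receives Section 2pm.

Optimal: Watson→Section 10am (82 points), Santos→Section 1pm (60 points), Osei→Section 4pm (56 points), Rossi→Section 2pm (80 points) — total 82+60+56+80 = 278 points.
Next-best assignment: Watson→Section 2pm, Santos→Section 1pm, Osei→Section 4pm, Rossi→Section 10am = 277 points.
Rossi's own top section is Section 10am (84 points), but forcing Rossi→Section 10am and reassigning the rest optimally gives only 277 points — worse by 1.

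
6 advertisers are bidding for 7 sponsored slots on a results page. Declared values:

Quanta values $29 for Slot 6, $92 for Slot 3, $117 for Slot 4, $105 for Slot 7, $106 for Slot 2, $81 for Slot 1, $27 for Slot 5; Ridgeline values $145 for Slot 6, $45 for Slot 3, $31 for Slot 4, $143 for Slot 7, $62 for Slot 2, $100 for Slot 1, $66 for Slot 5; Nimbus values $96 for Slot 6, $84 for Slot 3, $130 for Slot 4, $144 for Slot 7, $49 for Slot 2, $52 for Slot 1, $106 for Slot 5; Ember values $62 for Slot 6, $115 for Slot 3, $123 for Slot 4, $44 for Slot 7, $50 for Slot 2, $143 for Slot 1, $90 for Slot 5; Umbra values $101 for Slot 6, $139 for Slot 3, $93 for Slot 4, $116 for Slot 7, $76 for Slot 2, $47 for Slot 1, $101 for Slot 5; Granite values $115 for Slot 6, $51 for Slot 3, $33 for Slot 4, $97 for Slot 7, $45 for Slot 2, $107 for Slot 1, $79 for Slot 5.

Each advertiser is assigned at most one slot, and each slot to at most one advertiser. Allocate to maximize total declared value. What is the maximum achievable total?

Maximum total: $776

Treat this as an assignment problem: match each advertiser to one slot.
Optimal: Quanta→Slot 2 ($106), Ridgeline→Slot 7 ($143), Nimbus→Slot 4 ($130), Ember→Slot 1 ($143), Umbra→Slot 3 ($139), Granite→Slot 6 ($115) — total 106+143+130+143+139+115 = $776.
Column-greedy (each slot in turn goes to its best remaining advertiser) gives $676, worse by 100.
No other one-to-one assignment exceeds $776.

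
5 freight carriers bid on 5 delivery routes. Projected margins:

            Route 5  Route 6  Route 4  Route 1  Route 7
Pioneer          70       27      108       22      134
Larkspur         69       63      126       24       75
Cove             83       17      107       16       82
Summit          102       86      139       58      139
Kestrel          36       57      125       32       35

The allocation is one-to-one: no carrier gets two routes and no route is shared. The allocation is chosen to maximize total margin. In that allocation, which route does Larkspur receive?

Larkspur receives Route 6.

Optimal: Pioneer→Route 7 ($134k), Larkspur→Route 6 ($63k), Cove→Route 5 ($83k), Summit→Route 1 ($58k), Kestrel→Route 4 ($125k) — total 134+63+83+58+125 = $463k.
Row-greedy (each carrier in turn takes its best remaining route) gives $461k, worse by 2.
Checked against all permutations: $463k is optimal.
Larkspur's own top route is Route 4 ($126k), but forcing Larkspur→Route 4 and reassigning the rest optimally gives only $461k — worse by 2.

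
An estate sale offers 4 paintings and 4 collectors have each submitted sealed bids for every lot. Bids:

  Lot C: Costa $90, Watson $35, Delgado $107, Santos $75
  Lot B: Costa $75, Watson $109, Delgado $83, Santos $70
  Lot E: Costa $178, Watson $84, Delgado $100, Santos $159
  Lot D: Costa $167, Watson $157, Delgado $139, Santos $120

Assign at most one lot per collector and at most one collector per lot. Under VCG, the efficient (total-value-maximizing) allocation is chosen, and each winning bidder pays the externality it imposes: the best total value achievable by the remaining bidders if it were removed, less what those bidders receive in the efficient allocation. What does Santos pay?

Santos pays $59.

Efficient allocation: Costa→Lot D ($167), Watson→Lot B ($109), Delgado→Lot C ($107), Santos→Lot E ($159); total welfare W = $542.
Santos receives Lot E at value $159, so the others get W − 159 = $383.
Without Santos: best allocation of the remaining 3 bidders over all 4 lots is Costa→Lot E ($178), Watson→Lot D ($157), Delgado→Lot C ($107), total $442.
VCG payment = (others' best without Santos) − (others' welfare with Santos) = 442 − 383 = $59.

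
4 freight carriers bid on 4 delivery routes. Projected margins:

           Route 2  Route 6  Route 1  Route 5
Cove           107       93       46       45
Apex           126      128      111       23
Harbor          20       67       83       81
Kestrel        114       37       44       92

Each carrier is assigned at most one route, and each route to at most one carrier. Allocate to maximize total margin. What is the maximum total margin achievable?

Optimal: Cove→Route 2 ($107k), Apex→Route 6 ($128k), Harbor→Route 1 ($83k), Kestrel→Route 5 ($92k) — total 107+128+83+92 = $410k.
Max-entry greedy (repeatedly take the single best remaining cell) gives $370k, worse by 40.
Next-best assignment: Cove→Route 6, Apex→Route 1, Harbor→Route 5, Kestrel→Route 2 = $399k.

Max total: $410k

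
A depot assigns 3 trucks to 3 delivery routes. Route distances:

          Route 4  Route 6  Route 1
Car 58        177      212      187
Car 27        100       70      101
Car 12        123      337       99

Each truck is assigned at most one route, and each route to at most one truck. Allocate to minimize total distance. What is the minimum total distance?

Minimum total: 346 km

Optimal: Car 58→Route 4 (177 km), Car 27→Route 6 (70 km), Car 12→Route 1 (99 km) — total 177+70+99 = 346 km.
Column-greedy (each route in turn goes to its cheapest remaining truck) gives 411 km, worse by 65.
Next-best assignment: Car 58→Route 1, Car 27→Route 6, Car 12→Route 4 = 380 km.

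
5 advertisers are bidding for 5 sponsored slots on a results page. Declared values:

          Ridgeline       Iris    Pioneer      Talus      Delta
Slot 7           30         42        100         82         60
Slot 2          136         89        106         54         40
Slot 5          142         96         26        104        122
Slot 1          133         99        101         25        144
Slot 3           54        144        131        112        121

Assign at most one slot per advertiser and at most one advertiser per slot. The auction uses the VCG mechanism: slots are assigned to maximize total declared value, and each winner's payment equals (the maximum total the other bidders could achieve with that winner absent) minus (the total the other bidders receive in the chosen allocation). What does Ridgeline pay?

Efficient allocation: Ridgeline→Slot 2 ($136), Iris→Slot 3 ($144), Pioneer→Slot 7 ($100), Talus→Slot 5 ($104), Delta→Slot 1 ($144); total welfare W = $628.
Ridgeline receives Slot 2 at value $136, so the others get W − 136 = $492.
Without Ridgeline: best allocation of the remaining 4 bidders over all 5 slots is Iris→Slot 3 ($144), Pioneer→Slot 2 ($106), Talus→Slot 5 ($104), Delta→Slot 1 ($144), total $498.
VCG payment = (others' best without Ridgeline) − (others' welfare with Ridgeline) = 498 − 492 = $6.

Ridgeline pays $6.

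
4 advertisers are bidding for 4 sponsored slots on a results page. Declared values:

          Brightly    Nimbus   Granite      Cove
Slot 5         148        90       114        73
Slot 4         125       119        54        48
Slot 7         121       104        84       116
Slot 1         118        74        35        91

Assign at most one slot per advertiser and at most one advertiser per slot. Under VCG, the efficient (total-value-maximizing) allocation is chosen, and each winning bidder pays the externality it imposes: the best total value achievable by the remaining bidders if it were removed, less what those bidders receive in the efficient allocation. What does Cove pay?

Efficient allocation: Brightly→Slot 1 ($118), Nimbus→Slot 4 ($119), Granite→Slot 5 ($114), Cove→Slot 7 ($116); total welfare W = $467.
Cove receives Slot 7 at value $116, so the others get W − 116 = $351.
Without Cove: best allocation of the remaining 3 bidders over all 4 slots is Brightly→Slot 7 ($121), Nimbus→Slot 4 ($119), Granite→Slot 5 ($114), total $354.
VCG payment = (others' best without Cove) − (others' welfare with Cove) = 354 − 351 = $3.

Cove pays $3.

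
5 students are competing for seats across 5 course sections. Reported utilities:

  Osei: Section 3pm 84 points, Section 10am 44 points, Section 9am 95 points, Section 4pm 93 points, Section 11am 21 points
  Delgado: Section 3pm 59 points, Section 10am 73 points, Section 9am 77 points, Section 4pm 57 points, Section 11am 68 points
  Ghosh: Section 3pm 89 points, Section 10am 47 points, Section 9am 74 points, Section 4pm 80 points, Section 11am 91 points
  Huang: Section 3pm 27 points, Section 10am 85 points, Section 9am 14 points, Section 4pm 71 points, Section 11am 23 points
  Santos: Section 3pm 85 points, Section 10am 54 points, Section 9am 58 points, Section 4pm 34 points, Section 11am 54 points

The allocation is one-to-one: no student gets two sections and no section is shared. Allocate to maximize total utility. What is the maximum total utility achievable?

Optimal: Osei→Section 4pm (93 points), Delgado→Section 9am (77 points), Ghosh→Section 11am (91 points), Huang→Section 10am (85 points), Santos→Section 3pm (85 points) — total 93+77+91+85+85 = 431 points.

Maximum total: 431 points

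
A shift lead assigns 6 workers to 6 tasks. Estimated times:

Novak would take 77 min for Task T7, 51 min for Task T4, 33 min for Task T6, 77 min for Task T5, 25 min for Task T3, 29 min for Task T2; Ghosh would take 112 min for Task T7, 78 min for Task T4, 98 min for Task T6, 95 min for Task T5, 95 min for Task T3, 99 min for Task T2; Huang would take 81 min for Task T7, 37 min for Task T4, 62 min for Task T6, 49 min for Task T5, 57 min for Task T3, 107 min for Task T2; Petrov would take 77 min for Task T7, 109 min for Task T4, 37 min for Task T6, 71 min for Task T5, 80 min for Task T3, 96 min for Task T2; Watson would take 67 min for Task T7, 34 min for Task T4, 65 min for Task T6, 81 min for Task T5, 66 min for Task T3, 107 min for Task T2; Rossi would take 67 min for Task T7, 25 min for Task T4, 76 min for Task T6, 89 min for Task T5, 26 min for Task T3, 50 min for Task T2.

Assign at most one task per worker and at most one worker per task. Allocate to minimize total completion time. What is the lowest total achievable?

Minimum total: 286 min

Treat this as an assignment problem: match each worker to one task.
Optimal: Novak→Task T2 (29 min), Ghosh→Task T4 (78 min), Huang→Task T5 (49 min), Petrov→Task T6 (37 min), Watson→Task T7 (67 min), Rossi→Task T3 (26 min) — total 29+78+49+37+67+26 = 286 min.
Row-greedy (each worker in turn takes its cheapest remaining task) gives 306 min, worse by 20.
Every other assignment is strictly worse.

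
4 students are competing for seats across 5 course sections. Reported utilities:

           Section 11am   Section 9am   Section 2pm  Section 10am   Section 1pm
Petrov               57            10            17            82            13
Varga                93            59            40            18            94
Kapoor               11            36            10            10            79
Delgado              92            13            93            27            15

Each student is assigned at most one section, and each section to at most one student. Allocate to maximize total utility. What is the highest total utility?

Max total: 347 points

This is the linear assignment problem.
Optimal: Petrov→Section 10am (82 points), Varga→Section 11am (93 points), Kapoor→Section 1pm (79 points), Delgado→Section 2pm (93 points) — total 82+93+79+93 = 347 points.
Max-entry greedy (repeatedly take the single best remaining cell) gives 305 points, worse by 42.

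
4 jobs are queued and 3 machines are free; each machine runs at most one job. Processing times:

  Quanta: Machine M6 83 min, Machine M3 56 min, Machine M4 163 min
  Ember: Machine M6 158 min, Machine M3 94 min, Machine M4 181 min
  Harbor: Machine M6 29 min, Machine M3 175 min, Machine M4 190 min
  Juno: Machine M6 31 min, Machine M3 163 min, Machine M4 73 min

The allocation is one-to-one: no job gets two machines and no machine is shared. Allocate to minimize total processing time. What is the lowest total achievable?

This is a one-to-one assignment (minimum-cost bipartite matching).
Optimal: Harbor→Machine M6 (29 min), Quanta→Machine M3 (56 min), Juno→Machine M4 (73 min) — total 29+56+73 = 158 min.
Row-greedy (each job in turn takes its cheapest remaining machine) gives 404 min, worse by 246.
Swapping Quanta↔Juno (Quanta→Machine M4 163 min, Juno→Machine M3 163 min) adds 197.
Checked against all permutations: 158 min is optimal.

Minimum total: 158 min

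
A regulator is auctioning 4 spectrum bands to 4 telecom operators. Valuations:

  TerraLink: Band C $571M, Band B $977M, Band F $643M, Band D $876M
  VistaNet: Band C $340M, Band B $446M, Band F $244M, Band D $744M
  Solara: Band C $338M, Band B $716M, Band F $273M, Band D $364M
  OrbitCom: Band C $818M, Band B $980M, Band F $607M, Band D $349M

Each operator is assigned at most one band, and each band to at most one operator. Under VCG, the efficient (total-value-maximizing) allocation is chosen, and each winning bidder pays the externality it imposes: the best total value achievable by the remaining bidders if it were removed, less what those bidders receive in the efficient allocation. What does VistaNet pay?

VistaNet pays $233M.

Efficient allocation: TerraLink→Band F ($643M), VistaNet→Band D ($744M), Solara→Band B ($716M), OrbitCom→Band C ($818M); total welfare W = $2921M.
VistaNet receives Band D at value $744M, so the others get W − 744 = $2177M.
Without VistaNet: best allocation of the remaining 3 bidders over all 4 bands is TerraLink→Band D ($876M), Solara→Band B ($716M), OrbitCom→Band C ($818M), total $2410M.
VCG payment = (others' best without VistaNet) − (others' welfare with VistaNet) = 2410 − 2177 = $233M.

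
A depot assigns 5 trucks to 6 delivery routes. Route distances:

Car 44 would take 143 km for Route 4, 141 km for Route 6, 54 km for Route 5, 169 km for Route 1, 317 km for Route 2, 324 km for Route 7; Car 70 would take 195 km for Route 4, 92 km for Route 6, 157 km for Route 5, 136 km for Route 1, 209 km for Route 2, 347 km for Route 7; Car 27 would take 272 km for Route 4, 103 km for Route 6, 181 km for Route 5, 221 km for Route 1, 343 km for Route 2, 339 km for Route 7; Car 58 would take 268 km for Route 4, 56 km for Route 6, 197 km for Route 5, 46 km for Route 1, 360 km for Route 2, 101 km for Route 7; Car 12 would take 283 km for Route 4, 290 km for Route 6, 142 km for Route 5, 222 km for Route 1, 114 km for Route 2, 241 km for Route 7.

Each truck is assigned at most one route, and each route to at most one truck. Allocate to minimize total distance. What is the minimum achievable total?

Min total: 508 km

This is the linear assignment problem.
Optimal: Car 44→Route 5 (54 km), Car 70→Route 1 (136 km), Car 27→Route 6 (103 km), Car 58→Route 7 (101 km), Car 12→Route 2 (114 km) — total 54+136+103+101+114 = 508 km.
Min-entry greedy (repeatedly take the single cheapest remaining cell) gives 578 km, worse by 70.
No other one-to-one assignment undercuts 508 km.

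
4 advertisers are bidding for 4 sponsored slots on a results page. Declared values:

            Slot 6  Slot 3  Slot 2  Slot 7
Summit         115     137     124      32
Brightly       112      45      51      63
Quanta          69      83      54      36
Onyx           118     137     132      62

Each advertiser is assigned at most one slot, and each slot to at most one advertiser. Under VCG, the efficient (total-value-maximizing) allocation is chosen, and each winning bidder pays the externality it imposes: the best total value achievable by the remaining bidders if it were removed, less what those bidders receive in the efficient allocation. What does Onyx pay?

Efficient allocation: Summit→Slot 3 ($137), Brightly→Slot 6 ($112), Quanta→Slot 7 ($36), Onyx→Slot 2 ($132); total welfare W = $417.
Onyx receives Slot 2 at value $132, so the others get W − 132 = $285.
Without Onyx: best allocation of the remaining 3 bidders over all 4 slots is Summit→Slot 2 ($124), Brightly→Slot 6 ($112), Quanta→Slot 3 ($83), total $319.
VCG payment = (others' best without Onyx) − (others' welfare with Onyx) = 319 − 285 = $34.

Onyx pays $34.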